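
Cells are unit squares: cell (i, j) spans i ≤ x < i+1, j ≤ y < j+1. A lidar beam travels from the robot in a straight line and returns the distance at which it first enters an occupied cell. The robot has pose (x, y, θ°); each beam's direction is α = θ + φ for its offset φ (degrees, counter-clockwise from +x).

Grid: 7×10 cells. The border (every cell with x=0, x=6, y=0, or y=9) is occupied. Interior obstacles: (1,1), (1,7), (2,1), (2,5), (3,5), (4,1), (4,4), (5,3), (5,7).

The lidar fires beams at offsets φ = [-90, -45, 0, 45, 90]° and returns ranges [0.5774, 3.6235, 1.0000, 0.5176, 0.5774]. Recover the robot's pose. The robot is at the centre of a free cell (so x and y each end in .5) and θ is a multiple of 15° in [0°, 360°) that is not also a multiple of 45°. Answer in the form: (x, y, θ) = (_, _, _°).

(x, y, θ) = (1.5, 8.5, 30°)

The pose lattice has 31·16 = 496 candidates. Test each by forward raycasting.
  (3.5, 2.5, 285°): beam 1 = 1.9319 ≠ 0.5774 ✗
  (1.5, 3.5, 60°): beam 1 = 3.0000 ≠ 0.5774 ✗
  (4.5, 2.5, 195°): beam 1 = 1.5529 ≠ 0.5774 ✗
  …
  (1.5, 8.5, 30°): r_1=0.5774, r_2=3.6235, r_3=1.0000, r_4=0.5176, r_5=0.5774 — all match ✓
Only this pose fits every beam.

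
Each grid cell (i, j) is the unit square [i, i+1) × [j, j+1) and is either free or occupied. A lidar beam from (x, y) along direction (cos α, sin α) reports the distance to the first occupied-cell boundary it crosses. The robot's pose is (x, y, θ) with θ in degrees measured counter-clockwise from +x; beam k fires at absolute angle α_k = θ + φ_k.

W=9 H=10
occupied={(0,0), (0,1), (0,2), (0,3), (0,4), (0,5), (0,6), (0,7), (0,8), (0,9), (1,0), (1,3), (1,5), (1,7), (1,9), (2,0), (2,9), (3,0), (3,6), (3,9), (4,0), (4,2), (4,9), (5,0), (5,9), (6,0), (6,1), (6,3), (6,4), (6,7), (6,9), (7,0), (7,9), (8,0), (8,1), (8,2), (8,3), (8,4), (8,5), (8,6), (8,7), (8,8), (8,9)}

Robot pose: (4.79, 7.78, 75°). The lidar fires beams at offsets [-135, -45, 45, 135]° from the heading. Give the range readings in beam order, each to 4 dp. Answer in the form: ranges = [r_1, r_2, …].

beam 1: φ=-135°, α=300°
  cosα=0.5000 sinα=-0.8660 | (4,7) | tMaxX 0.4200 tMaxY 0.9007 | tΔX 2.0000 tΔY 1.1547
    t=0.4200 [x] (5,7)
    t=0.9007 [y] (5,6)
    t=2.0554 [y] (5,5)
    t=2.4200 [x] (6,5)
    t=3.2101 [y] (6,4) — stop
  → r_1 = 3.2101
beam 2: φ=-45°, α=30°
  cosα=0.8660 sinα=0.5000 | (4,7) | tMaxX 0.2425 tMaxY 0.4400 | tΔX 1.1547 tΔY 2.0000
    t=0.2425 [x] (5,7)
    t=0.4400 [y] (5,8)
    t=1.3972 [x] (6,8)
    t=2.4400 [y] (6,9) — stop
  → r_2 = 2.4400
beam 3: φ=45°, α=120°
  cosα=-0.5000 sinα=0.8660 | (4,7) | tMaxX 1.5800 tMaxY 0.2540 | tΔX 2.0000 tΔY 1.1547
    t=0.2540 [y] (4,8)
    t=1.4087 [y] (4,9) — stop
  → r_3 = 1.4087
beam 4: φ=135°, α=210°
  cosα=-0.8660 sinα=-0.5000 | (4,7) | tMaxX 0.9122 tMaxY 1.5600 | tΔX 1.1547 tΔY 2.0000
    t=0.9122 [x] (3,7)
    t=1.5600 [y] (3,6) — stop
  → r_4 = 1.5600

ranges = [3.2101, 2.4400, 1.4087, 1.5600]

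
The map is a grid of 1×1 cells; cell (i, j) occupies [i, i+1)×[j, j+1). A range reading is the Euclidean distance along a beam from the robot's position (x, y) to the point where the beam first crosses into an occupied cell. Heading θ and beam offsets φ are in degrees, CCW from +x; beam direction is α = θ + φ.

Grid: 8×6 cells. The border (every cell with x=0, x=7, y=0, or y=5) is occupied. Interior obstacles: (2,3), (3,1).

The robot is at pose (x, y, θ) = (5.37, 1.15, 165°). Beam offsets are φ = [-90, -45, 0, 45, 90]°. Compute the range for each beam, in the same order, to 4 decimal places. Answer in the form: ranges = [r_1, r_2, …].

beam 1: φ=-90°, α=75°
  cosα=0.2588 sinα=0.9659 | (5,1) | tMaxX 2.4341 tMaxY 0.8800 | tΔX 3.8637 tΔY 1.0353
    t=0.8800 [y] (5,2)
    t=1.9153 [y] (5,3)
    t=2.4341 [x] (6,3)
    t=2.9505 [y] (6,4)
    t=3.9858 [y] (6,5) — stop
  → r_1 = 3.9858
beam 2: φ=-45°, α=120°
  cosα=-0.5000 sinα=0.8660 | (5,1) | tMaxX 0.7400 tMaxY 0.9815 | tΔX 2.0000 tΔY 1.1547
    t=0.7400 [x] (4,1)
    t=0.9815 [y] (4,2)
    t=2.1362 [y] (4,3)
    t=2.7400 [x] (3,3)
    t=3.2909 [y] (3,4)
    t=4.4456 [y] (3,5) — stop
  → r_2 = 4.4456
beam 3: φ=0°, α=165°
  cosα=-0.9659 sinα=0.2588 | (5,1) | tMaxX 0.3831 tMaxY 3.2841 | tΔX 1.0353 tΔY 3.8637
    t=0.3831 [x] (4,1)
    t=1.4183 [x] (3,1) — stop
  → r_3 = 1.4183
beam 4: φ=45°, α=210°
  cosα=-0.8660 sinα=-0.5000 | (5,1) | tMaxX 0.4272 tMaxY 0.3000 | tΔX 1.1547 tΔY 2.0000
    t=0.3000 [y] (5,0) — stop
  → r_4 = 0.3000
beam 5: φ=90°, α=255°
  cosα=-0.2588 sinα=-0.9659 | (5,1) | tMaxX 1.4296 tMaxY 0.1553 | tΔX 3.8637 tΔY 1.0353
    t=0.1553 [y] (5,0) — stop
  → r_5 = 0.1553

ranges = [3.9858, 4.4456, 1.4183, 0.3000, 0.1553]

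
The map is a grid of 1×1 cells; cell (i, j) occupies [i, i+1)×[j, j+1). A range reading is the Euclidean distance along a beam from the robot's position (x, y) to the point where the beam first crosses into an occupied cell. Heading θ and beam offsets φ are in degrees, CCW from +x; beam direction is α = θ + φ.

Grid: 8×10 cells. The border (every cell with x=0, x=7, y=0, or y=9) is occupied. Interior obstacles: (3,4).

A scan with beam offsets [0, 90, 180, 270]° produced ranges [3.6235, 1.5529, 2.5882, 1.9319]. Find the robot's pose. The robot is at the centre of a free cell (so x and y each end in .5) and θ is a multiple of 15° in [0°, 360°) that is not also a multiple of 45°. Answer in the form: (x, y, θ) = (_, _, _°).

(x, y, θ) = (4.5, 2.5, 195°)

Candidates: 47 free-cell centres × 16 headings = 752 poses. Raycast each; keep the one whose scan matches to 4 dp.
  (3.5, 2.5, 255°): beam 1 = 1.5529 ≠ 3.6235 ✗
  (5.5, 4.5, 240°): beam 1 = 4.0415 ≠ 3.6235 ✗
  (5.5, 1.5, 255°): beam 1 = 0.5176 ≠ 3.6235 ✗
  (2.5, 4.5, 240°): beam 1 = 3.0000 ≠ 3.6235 ✗
  …
  (4.5, 2.5, 195°): r_1=3.6235, r_2=1.5529, r_3=2.5882, r_4=1.9319 — all match ✓
Unique over the lattice → pose = (4.5, 2.5, 195°).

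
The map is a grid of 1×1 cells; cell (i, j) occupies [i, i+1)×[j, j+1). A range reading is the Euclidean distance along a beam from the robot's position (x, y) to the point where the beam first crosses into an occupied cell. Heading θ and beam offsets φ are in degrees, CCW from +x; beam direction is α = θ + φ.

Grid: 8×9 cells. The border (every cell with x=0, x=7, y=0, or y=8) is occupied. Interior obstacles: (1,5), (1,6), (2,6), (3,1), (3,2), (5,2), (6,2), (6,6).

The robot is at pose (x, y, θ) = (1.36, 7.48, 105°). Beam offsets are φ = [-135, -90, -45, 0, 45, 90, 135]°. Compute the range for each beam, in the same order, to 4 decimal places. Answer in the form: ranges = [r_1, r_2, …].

ranges = [0.9600, 2.0091, 0.6004, 0.5383, 0.4157, 0.3727, 0.5543]

beam 1: φ=-135°, α=330°
  dir = (cos 330°, sin 330°) = (0.8660, -0.5000); from cell (1,7)
  next x-line at t=0.7390, next y-line at t=0.9600; Δt_x=1.1547, Δt_y=2.0000
    x: enter (2,7) at t=0.7390
    y: enter (2,6) at t=0.9600 ← occupied
  → r_1 = 0.9600
beam 2: φ=-90°, α=15°
  dir = (cos 15°, sin 15°) = (0.9659, 0.2588); from cell (1,7)
  next x-line at t=0.6626, next y-line at t=2.0091; Δt_x=1.0353, Δt_y=3.8637
    x: enter (2,7) at t=0.6626
    x: enter (3,7) at t=1.6979
    y: enter (3,8) at t=2.0091 ← occupied
  → r_2 = 2.0091
beam 3: φ=-45°, α=60°
  dir = (cos 60°, sin 60°) = (0.5000, 0.8660); from cell (1,7)
  next x-line at t=1.2800, next y-line at t=0.6004; Δt_x=2.0000, Δt_y=1.1547
    y: enter (1,8) at t=0.6004 ← occupied
  → r_3 = 0.6004
beam 4: φ=0°, α=105°
  dir = (cos 105°, sin 105°) = (-0.2588, 0.9659); from cell (1,7)
  next x-line at t=1.3909, next y-line at t=0.5383; Δt_x=3.8637, Δt_y=1.0353
    y: enter (1,8) at t=0.5383 ← occupied
  → r_4 = 0.5383
beam 5: φ=45°, α=150°
  dir = (cos 150°, sin 150°) = (-0.8660, 0.5000); from cell (1,7)
  next x-line at t=0.4157, next y-line at t=1.0400; Δt_x=1.1547, Δt_y=2.0000
    x: enter (0,7) at t=0.4157 ← occupied
  → r_5 = 0.4157
beam 6: φ=90°, α=195°
  dir = (cos 195°, sin 195°) = (-0.9659, -0.2588); from cell (1,7)
  next x-line at t=0.3727, next y-line at t=1.8546; Δt_x=1.0353, Δt_y=3.8637
    x: enter (0,7) at t=0.3727 ← occupied
  → r_6 = 0.3727
beam 7: φ=135°, α=240°
  dir = (cos 240°, sin 240°) = (-0.5000, -0.8660); from cell (1,7)
  next x-line at t=0.7200, next y-line at t=0.5543; Δt_x=2.0000, Δt_y=1.1547
    y: enter (1,6) at t=0.5543 ← occupied
  → r_7 = 0.5543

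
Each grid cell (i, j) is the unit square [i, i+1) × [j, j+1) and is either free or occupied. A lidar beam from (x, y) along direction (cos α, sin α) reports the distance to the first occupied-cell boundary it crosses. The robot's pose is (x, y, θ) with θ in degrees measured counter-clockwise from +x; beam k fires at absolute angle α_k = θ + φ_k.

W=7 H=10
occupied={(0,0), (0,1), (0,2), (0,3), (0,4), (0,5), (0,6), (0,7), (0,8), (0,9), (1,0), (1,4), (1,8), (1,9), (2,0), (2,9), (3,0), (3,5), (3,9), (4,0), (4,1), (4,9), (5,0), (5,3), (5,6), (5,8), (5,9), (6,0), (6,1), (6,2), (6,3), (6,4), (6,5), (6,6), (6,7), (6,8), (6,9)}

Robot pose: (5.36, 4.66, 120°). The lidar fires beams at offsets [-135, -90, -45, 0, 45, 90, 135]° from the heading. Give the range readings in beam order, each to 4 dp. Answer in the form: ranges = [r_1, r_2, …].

beam 1: φ=-135°, α=345°
  direction (0.9659, -0.2588); cell (5,4); t to first gridline: x 0.6626, y 2.5500 (then +1.0353 / +3.8637)
    (6,4) via x @ 0.6626  # hit
  → r_1 = 0.6626
beam 2: φ=-90°, α=30°
  direction (0.8660, 0.5000); cell (5,4); t to first gridline: x 0.7390, y 0.6800 (then +1.1547 / +2.0000)
    (5,5) via y @ 0.6800
    (6,5) via x @ 0.7390  # hit
  → r_2 = 0.7390
beam 3: φ=-45°, α=75°
  direction (0.2588, 0.9659); cell (5,4); t to first gridline: x 2.4728, y 0.3520 (then +3.8637 / +1.0353)
    (5,5) via y @ 0.3520
    (5,6) via y @ 1.3873  # hit
  → r_3 = 1.3873
beam 4: φ=0°, α=120°
  direction (-0.5000, 0.8660); cell (5,4); t to first gridline: x 0.7200, y 0.3926 (then +2.0000 / +1.1547)
    (5,5) via y @ 0.3926
    (4,5) via x @ 0.7200
    (4,6) via y @ 1.5473
    (4,7) via y @ 2.7020
    (3,7) via x @ 2.7200
    (3,8) via y @ 3.8567
    (2,8) via x @ 4.7200
    (2,9) via y @ 5.0114  # hit
  → r_4 = 5.0114
beam 5: φ=45°, α=165°
  direction (-0.9659, 0.2588); cell (5,4); t to first gridline: x 0.3727, y 1.3137 (then +1.0353 / +3.8637)
    (4,4) via x @ 0.3727
    (4,5) via y @ 1.3137
    (3,5) via x @ 1.4080  # hit
  → r_5 = 1.4080
beam 6: φ=90°, α=210°
  direction (-0.8660, -0.5000); cell (5,4); t to first gridline: x 0.4157, y 1.3200 (then +1.1547 / +2.0000)
    (4,4) via x @ 0.4157
    (4,3) via y @ 1.3200
    (3,3) via x @ 1.5704
    (2,3) via x @ 2.7251
    (2,2) via y @ 3.3200
    (1,2) via x @ 3.8798
    (0,2) via x @ 5.0345  # hit
  → r_6 = 5.0345
beam 7: φ=135°, α=255°
  direction (-0.2588, -0.9659); cell (5,4); t to first gridline: x 1.3909, y 0.6833 (then +3.8637 / +1.0353)
    (5,3) via y @ 0.6833  # hit
  → r_7 = 0.6833

ranges = [0.6626, 0.7390, 1.3873, 5.0114, 1.4080, 5.0345, 0.6833]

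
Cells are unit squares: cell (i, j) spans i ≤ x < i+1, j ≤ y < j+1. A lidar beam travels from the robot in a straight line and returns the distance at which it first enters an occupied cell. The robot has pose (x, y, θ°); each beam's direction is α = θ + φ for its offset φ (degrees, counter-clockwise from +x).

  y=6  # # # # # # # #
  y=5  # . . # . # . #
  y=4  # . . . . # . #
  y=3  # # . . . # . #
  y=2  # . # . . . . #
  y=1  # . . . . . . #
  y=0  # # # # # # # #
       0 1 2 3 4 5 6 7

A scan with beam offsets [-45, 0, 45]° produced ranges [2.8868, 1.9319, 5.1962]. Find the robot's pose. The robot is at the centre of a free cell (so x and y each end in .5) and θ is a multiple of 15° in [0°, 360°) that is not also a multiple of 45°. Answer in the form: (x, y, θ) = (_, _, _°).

(x, y, θ) = (4.5, 1.5, 75°)

Candidates: 24 free-cell centres × 16 headings = 384 poses. Raycast each; keep the one whose scan matches to 4 dp.
  (3.5, 1.5, 30°): beam 1 = 1.9319 ≠ 2.8868 ✗
  (2.5, 1.5, 210°): beam 1 = 1.5529 ≠ 2.8868 ✗
  (3.5, 4.5, 60°): beam 1 = 1.5529 ≠ 2.8868 ✗
  …
  (4.5, 1.5, 75°): r_1=2.8868, r_2=1.9319, r_3=5.1962 — all match ✓
No second candidate reproduces the full scan.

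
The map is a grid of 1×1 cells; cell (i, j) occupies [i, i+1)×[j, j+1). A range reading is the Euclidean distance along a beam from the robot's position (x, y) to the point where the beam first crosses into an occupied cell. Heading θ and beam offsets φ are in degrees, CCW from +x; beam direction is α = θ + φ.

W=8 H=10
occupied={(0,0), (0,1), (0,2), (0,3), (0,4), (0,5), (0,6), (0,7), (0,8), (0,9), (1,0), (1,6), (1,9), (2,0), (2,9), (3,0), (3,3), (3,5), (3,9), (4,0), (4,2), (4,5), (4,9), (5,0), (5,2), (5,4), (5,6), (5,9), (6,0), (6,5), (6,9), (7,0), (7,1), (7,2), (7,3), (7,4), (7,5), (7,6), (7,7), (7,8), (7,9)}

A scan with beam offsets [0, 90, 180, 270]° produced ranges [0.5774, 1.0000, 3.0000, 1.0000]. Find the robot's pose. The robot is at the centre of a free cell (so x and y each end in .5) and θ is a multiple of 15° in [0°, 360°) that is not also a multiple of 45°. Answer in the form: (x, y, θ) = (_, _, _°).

(x, y, θ) = (6.5, 7.5, 330°)

Candidates: 39 free-cell centres × 16 headings = 624 poses. Raycast each; keep the one whose scan matches to 4 dp.
  (1.5, 2.5, 330°): beam 1 = 3.0000 ≠ 0.5774 ✗
  (3.5, 1.5, 330°): beam 1 = 1.0000 ≠ 0.5774 ✗
  (6.5, 6.5, 150°): beam 2 = 0.5774 ≠ 1.0000 ✗
  (4.5, 4.5, 255°): beam 1 = 1.5529 ≠ 0.5774 ✗
  (5.5, 7.5, 120°): beam 1 = 1.7321 ≠ 0.5774 ✗
  …
  (6.5, 7.5, 330°): r_1=0.5774, r_2=1.0000, r_3=3.0000, r_4=1.0000 — all match ✓
No second candidate reproduces the full scan.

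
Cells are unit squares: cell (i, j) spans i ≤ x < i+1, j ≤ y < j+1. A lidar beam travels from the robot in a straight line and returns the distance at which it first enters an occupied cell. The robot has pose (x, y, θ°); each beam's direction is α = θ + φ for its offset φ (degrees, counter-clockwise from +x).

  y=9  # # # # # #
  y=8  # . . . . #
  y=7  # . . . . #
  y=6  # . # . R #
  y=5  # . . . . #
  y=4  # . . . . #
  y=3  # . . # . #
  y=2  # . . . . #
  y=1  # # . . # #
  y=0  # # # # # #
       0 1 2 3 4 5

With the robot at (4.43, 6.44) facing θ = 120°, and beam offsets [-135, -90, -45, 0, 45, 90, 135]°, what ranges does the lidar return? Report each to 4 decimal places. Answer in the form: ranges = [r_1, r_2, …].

beam 1: φ=-135°, α=345°
  direction (0.9659, -0.2588); cell (4,6); t to first gridline: x 0.5901, y 1.7000 (then +1.0353 / +3.8637)
    (5,6) via x @ 0.5901  # hit
  → r_1 = 0.5901
beam 2: φ=-90°, α=30°
  direction (0.8660, 0.5000); cell (4,6); t to first gridline: x 0.6582, y 1.1200 (then +1.1547 / +2.0000)
    (5,6) via x @ 0.6582  # hit
  → r_2 = 0.6582
beam 3: φ=-45°, α=75°
  direction (0.2588, 0.9659); cell (4,6); t to first gridline: x 2.2023, y 0.5798 (then +3.8637 / +1.0353)
    (4,7) via y @ 0.5798
    (4,8) via y @ 1.6150
    (5,8) via x @ 2.2023  # hit
  → r_3 = 2.2023
beam 4: φ=0°, α=120°
  direction (-0.5000, 0.8660); cell (4,6); t to first gridline: x 0.8600, y 0.6466 (then +2.0000 / +1.1547)
    (4,7) via y @ 0.6466
    (3,7) via x @ 0.8600
    (3,8) via y @ 1.8013
    (2,8) via x @ 2.8600
    (2,9) via y @ 2.9560  # hit
  → r_4 = 2.9560
beam 5: φ=45°, α=165°
  direction (-0.9659, 0.2588); cell (4,6); t to first gridline: x 0.4452, y 2.1637 (then +1.0353 / +3.8637)
    (3,6) via x @ 0.4452
    (2,6) via x @ 1.4804  # hit
  → r_5 = 1.4804
beam 6: φ=90°, α=210°
  direction (-0.8660, -0.5000); cell (4,6); t to first gridline: x 0.4965, y 0.8800 (then +1.1547 / +2.0000)
    (3,6) via x @ 0.4965
    (3,5) via y @ 0.8800
    (2,5) via x @ 1.6512
    (1,5) via x @ 2.8059
    (1,4) via y @ 2.8800
    (0,4) via x @ 3.9606  # hit
  → r_6 = 3.9606
beam 7: φ=135°, α=255°
  direction (-0.2588, -0.9659); cell (4,6); t to first gridline: x 1.6614, y 0.4555 (then +3.8637 / +1.0353)
    (4,5) via y @ 0.4555
    (4,4) via y @ 1.4908
    (3,4) via x @ 1.6614
    (3,3) via y @ 2.5261  # hit
  → r_7 = 2.5261

ranges = [0.5901, 0.6582, 2.2023, 2.9560, 1.4804, 3.9606, 2.5261]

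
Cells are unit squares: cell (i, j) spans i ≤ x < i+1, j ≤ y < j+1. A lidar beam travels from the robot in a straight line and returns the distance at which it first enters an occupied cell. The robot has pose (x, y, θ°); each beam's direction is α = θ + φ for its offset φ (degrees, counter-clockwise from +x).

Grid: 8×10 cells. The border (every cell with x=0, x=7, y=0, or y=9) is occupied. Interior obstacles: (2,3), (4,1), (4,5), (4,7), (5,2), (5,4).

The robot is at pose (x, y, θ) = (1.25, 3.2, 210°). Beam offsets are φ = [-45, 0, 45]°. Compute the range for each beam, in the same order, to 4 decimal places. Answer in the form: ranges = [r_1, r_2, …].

ranges = [0.2588, 0.2887, 0.9659]

beam 1: φ=-45°, α=165°
  d=(-0.9659,0.2588)  start (1,3)  tX=0.2588 tY=3.0910  stride 1/|dx|=1.0353 1/|dy|=3.8637
    cross x-line → (0,3), t=0.2588 (wall)
  → r_1 = 0.2588
beam 2: φ=0°, α=210°
  d=(-0.8660,-0.5000)  start (1,3)  tX=0.2887 tY=0.4000  stride 1/|dx|=1.1547 1/|dy|=2.0000
    cross x-line → (0,3), t=0.2887 (wall)
  → r_2 = 0.2887
beam 3: φ=45°, α=255°
  d=(-0.2588,-0.9659)  start (1,3)  tX=0.9659 tY=0.2071  stride 1/|dx|=3.8637 1/|dy|=1.0353
    cross y-line → (1,2), t=0.2071
    cross x-line → (0,2), t=0.9659 (wall)
  → r_3 = 0.9659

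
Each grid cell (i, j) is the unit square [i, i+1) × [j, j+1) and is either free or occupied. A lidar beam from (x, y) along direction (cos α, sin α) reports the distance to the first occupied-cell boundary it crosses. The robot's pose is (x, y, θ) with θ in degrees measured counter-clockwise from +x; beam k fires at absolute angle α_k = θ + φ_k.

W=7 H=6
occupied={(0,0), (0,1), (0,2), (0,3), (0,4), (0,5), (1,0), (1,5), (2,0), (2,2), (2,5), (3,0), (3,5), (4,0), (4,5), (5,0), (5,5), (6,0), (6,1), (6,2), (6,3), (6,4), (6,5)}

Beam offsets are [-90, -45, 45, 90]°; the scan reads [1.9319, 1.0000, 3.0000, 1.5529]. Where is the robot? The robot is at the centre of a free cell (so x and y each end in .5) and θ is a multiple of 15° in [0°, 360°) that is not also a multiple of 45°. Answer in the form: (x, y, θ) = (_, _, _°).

(x, y, θ) = (1.5, 3.5, 345°)

Enumerate (i+0.5, j+0.5, θ) over the 19 free cells and 16 admissible headings. For each, cast all 4 beams and compare to the given ranges.
  (3.5, 3.5, 285°): beam 1 = 2.5882 ≠ 1.9319 ✗
  (3.5, 4.5, 330°): beam 1 = 1.7321 ≠ 1.9319 ✗
  (1.5, 2.5, 345°): beam 1 = 1.5529 ≠ 1.9319 ✗
  (5.5, 3.5, 120°): beam 1 = 0.5774 ≠ 1.9319 ✗
  (5.5, 2.5, 300°): beam 1 = 3.0000 ≠ 1.9319 ✗
  …
  (1.5, 3.5, 345°): r_1=1.9319, r_2=1.0000, r_3=3.0000, r_4=1.5529 — all match ✓
No second candidate reproduces the full scan.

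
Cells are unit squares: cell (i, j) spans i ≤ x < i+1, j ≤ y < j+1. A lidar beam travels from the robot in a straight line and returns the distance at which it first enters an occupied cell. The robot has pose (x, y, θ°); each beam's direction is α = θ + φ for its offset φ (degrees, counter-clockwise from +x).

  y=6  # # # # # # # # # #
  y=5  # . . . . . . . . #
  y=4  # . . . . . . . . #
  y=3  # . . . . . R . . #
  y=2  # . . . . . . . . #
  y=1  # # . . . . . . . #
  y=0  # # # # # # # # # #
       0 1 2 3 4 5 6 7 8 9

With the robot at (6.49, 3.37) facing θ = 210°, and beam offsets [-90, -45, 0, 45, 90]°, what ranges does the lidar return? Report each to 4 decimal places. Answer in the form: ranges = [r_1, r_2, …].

ranges = [3.0369, 5.6837, 4.7400, 2.4536, 2.7366]

beam 1: φ=-90°, α=120°
  dir = (cos 120°, sin 120°) = (-0.5000, 0.8660); from cell (6,3)
  next x-line at t=0.9800, next y-line at t=0.7275; Δt_x=2.0000, Δt_y=1.1547
    y: enter (6,4) at t=0.7275
    x: enter (5,4) at t=0.9800
    y: enter (5,5) at t=1.8822
    x: enter (4,5) at t=2.9800
    y: enter (4,6) at t=3.0369 ← occupied
  → r_1 = 3.0369
beam 2: φ=-45°, α=165°
  dir = (cos 165°, sin 165°) = (-0.9659, 0.2588); from cell (6,3)
  next x-line at t=0.5073, next y-line at t=2.4341; Δt_x=1.0353, Δt_y=3.8637
    x: enter (5,3) at t=0.5073
    x: enter (4,3) at t=1.5426
    y: enter (4,4) at t=2.4341
    x: enter (3,4) at t=2.5778
    x: enter (2,4) at t=3.6131
    x: enter (1,4) at t=4.6484
    x: enter (0,4) at t=5.6837 ← occupied
  → r_2 = 5.6837
beam 3: φ=0°, α=210°
  dir = (cos 210°, sin 210°) = (-0.8660, -0.5000); from cell (6,3)
  next x-line at t=0.5658, next y-line at t=0.7400; Δt_x=1.1547, Δt_y=2.0000
    x: enter (5,3) at t=0.5658
    y: enter (5,2) at t=0.7400
    x: enter (4,2) at t=1.7205
    y: enter (4,1) at t=2.7400
    x: enter (3,1) at t=2.8752
    x: enter (2,1) at t=4.0299
    y: enter (2,0) at t=4.7400 ← occupied
  → r_3 = 4.7400
beam 4: φ=45°, α=255°
  dir = (cos 255°, sin 255°) = (-0.2588, -0.9659); from cell (6,3)
  next x-line at t=1.8932, next y-line at t=0.3831; Δt_x=3.8637, Δt_y=1.0353
    y: enter (6,2) at t=0.3831
    y: enter (6,1) at t=1.4183
    x: enter (5,1) at t=1.8932
    y: enter (5,0) at t=2.4536 ← occupied
  → r_4 = 2.4536
beam 5: φ=90°, α=300°
  dir = (cos 300°, sin 300°) = (0.5000, -0.8660); from cell (6,3)
  next x-line at t=1.0200, next y-line at t=0.4272; Δt_x=2.0000, Δt_y=1.1547
    y: enter (6,2) at t=0.4272
    x: enter (7,2) at t=1.0200
    y: enter (7,1) at t=1.5819
    y: enter (7,0) at t=2.7366 ← occupied
  → r_5 = 2.7366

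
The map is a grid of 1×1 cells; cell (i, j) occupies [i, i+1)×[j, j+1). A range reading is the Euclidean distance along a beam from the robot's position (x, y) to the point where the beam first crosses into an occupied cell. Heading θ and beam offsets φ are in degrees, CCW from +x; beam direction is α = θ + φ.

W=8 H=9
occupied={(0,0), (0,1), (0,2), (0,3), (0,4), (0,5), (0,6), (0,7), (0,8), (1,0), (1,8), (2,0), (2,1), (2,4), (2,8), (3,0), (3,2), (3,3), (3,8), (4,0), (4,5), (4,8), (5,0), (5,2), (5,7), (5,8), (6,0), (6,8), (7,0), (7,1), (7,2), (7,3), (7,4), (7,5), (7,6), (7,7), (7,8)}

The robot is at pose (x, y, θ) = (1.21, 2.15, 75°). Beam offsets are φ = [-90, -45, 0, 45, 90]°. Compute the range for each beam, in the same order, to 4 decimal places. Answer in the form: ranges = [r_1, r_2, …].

ranges = [0.8179, 2.0669, 6.0564, 0.4200, 0.2174]

beam 1: φ=-90°, α=345°
  cosα=0.9659 sinα=-0.2588 | (1,2) | tMaxX 0.8179 tMaxY 0.5796 | tΔX 1.0353 tΔY 3.8637
    t=0.5796 [y] (1,1)
    t=0.8179 [x] (2,1) — stop
  → r_1 = 0.8179
beam 2: φ=-45°, α=30°
  cosα=0.8660 sinα=0.5000 | (1,2) | tMaxX 0.9122 tMaxY 1.7000 | tΔX 1.1547 tΔY 2.0000
    t=0.9122 [x] (2,2)
    t=1.7000 [y] (2,3)
    t=2.0669 [x] (3,3) — stop
  → r_2 = 2.0669
beam 3: φ=0°, α=75°
  cosα=0.2588 sinα=0.9659 | (1,2) | tMaxX 3.0523 tMaxY 0.8800 | tΔX 3.8637 tΔY 1.0353
    t=0.8800 [y] (1,3)
    t=1.9153 [y] (1,4)
    t=2.9505 [y] (1,5)
    t=3.0523 [x] (2,5)
    t=3.9858 [y] (2,6)
    t=5.0211 [y] (2,7)
    t=6.0564 [y] (2,8) — stop
  → r_3 = 6.0564
beam 4: φ=45°, α=120°
  cosα=-0.5000 sinα=0.8660 | (1,2) | tMaxX 0.4200 tMaxY 0.9815 | tΔX 2.0000 tΔY 1.1547
    t=0.4200 [x] (0,2) — stop
  → r_4 = 0.4200
beam 5: φ=90°, α=165°
  cosα=-0.9659 sinα=0.2588 | (1,2) | tMaxX 0.2174 tMaxY 3.2841 | tΔX 1.0353 tΔY 3.8637
    t=0.2174 [x] (0,2) — stop
  → r_5 = 0.2174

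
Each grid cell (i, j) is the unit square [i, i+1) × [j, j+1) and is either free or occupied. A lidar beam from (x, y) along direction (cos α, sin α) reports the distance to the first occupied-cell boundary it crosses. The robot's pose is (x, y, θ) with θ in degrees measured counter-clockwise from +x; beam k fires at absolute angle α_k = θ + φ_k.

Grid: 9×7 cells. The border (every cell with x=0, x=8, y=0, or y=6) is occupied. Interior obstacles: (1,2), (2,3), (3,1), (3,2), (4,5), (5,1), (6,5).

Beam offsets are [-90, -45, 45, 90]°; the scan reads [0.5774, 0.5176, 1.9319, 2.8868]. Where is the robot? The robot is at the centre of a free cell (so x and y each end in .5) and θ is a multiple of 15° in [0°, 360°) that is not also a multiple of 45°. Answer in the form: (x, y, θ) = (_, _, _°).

Candidates: 28 free-cell centres × 16 headings = 448 poses. Raycast each; keep the one whose scan matches to 4 dp.
  (1.5, 4.5, 75°): beam 1 = 6.7293 ≠ 0.5774 ✗
  (7.5, 4.5, 345°): beam 1 = 3.6235 ≠ 0.5774 ✗
  (6.5, 3.5, 150°): beam 1 = 2.8868 ≠ 0.5774 ✗
  …
  (3.5, 5.5, 120°): r_1=0.5774, r_2=0.5176, r_3=1.9319, r_4=2.8868 — all match ✓
Unique over the lattice → pose = (3.5, 5.5, 120°).

(x, y, θ) = (3.5, 5.5, 120°)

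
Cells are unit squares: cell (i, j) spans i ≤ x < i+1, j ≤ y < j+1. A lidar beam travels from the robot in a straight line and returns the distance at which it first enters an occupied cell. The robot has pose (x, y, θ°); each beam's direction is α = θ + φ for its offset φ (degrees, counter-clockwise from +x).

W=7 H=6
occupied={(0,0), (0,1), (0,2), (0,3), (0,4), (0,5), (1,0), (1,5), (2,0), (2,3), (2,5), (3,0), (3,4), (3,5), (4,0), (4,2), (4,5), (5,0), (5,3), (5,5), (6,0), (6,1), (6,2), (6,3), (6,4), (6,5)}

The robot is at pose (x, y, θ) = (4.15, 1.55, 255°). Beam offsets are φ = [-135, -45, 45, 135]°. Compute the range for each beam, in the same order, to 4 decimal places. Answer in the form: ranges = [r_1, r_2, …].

ranges = [2.3000, 1.1000, 0.6351, 0.9000]

beam 1: φ=-135°, α=120°
  d=(-0.5000,0.8660)  start (4,1)  tX=0.3000 tY=0.5196  stride 1/|dx|=2.0000 1/|dy|=1.1547
    cross x-line → (3,1), t=0.3000
    cross y-line → (3,2), t=0.5196
    cross y-line → (3,3), t=1.6743
    cross x-line → (2,3), t=2.3000 (wall)
  → r_1 = 2.3000
beam 2: φ=-45°, α=210°
  d=(-0.8660,-0.5000)  start (4,1)  tX=0.1732 tY=1.1000  stride 1/|dx|=1.1547 1/|dy|=2.0000
    cross x-line → (3,1), t=0.1732
    cross y-line → (3,0), t=1.1000 (wall)
  → r_2 = 1.1000
beam 3: φ=45°, α=300°
  d=(0.5000,-0.8660)  start (4,1)  tX=1.7000 tY=0.6351  stride 1/|dx|=2.0000 1/|dy|=1.1547
    cross y-line → (4,0), t=0.6351 (wall)
  → r_3 = 0.6351
beam 4: φ=135°, α=30°
  d=(0.8660,0.5000)  start (4,1)  tX=0.9815 tY=0.9000  stride 1/|dx|=1.1547 1/|dy|=2.0000
    cross y-line → (4,2), t=0.9000 (wall)
  → r_4 = 0.9000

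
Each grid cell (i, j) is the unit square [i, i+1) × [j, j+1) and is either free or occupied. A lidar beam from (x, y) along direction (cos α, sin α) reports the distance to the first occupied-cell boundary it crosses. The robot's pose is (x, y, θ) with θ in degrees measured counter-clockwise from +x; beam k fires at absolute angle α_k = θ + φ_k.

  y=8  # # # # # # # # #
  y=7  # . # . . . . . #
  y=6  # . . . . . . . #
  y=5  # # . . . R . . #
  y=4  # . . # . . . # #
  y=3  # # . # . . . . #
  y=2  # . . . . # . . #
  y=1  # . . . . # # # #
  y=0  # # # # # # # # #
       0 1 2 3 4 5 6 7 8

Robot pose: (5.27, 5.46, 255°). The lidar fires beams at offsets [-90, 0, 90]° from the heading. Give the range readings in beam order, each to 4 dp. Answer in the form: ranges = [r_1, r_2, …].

beam 1: φ=-90°, α=165°
  direction (-0.9659, 0.2588); cell (5,5); t to first gridline: x 0.2795, y 2.0864 (then +1.0353 / +3.8637)
    (4,5) via x @ 0.2795
    (3,5) via x @ 1.3148
    (3,6) via y @ 2.0864
    (2,6) via x @ 2.3501
    (1,6) via x @ 3.3854
    (0,6) via x @ 4.4206  # hit
  → r_1 = 4.4206
beam 2: φ=0°, α=255°
  direction (-0.2588, -0.9659); cell (5,5); t to first gridline: x 1.0432, y 0.4762 (then +3.8637 / +1.0353)
    (5,4) via y @ 0.4762
    (4,4) via x @ 1.0432
    (4,3) via y @ 1.5115
    (4,2) via y @ 2.5468
    (4,1) via y @ 3.5821
    (4,0) via y @ 4.6173  # hit
  → r_2 = 4.6173
beam 3: φ=90°, α=345°
  direction (0.9659, -0.2588); cell (5,5); t to first gridline: x 0.7558, y 1.7773 (then +1.0353 / +3.8637)
    (6,5) via x @ 0.7558
    (6,4) via y @ 1.7773
    (7,4) via x @ 1.7910  # hit
  → r_3 = 1.7910

ranges = [4.4206, 4.6173, 1.7910]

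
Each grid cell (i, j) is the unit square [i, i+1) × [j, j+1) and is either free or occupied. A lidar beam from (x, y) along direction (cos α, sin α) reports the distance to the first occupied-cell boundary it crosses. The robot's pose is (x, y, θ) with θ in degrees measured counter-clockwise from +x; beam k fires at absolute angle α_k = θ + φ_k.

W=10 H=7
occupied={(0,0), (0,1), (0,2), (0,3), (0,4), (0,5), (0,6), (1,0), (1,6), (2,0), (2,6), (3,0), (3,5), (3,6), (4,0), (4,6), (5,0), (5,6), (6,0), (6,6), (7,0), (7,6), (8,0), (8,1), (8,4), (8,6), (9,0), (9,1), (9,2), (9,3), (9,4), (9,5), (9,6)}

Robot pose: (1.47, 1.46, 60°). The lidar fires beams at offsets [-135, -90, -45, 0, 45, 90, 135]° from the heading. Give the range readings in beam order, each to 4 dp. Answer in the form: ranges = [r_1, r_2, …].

beam 1: φ=-135°, α=285°
  direction (0.2588, -0.9659); cell (1,1); t to first gridline: x 2.0478, y 0.4762 (then +3.8637 / +1.0353)
    (1,0) via y @ 0.4762  # hit
  → r_1 = 0.4762
beam 2: φ=-90°, α=330°
  direction (0.8660, -0.5000); cell (1,1); t to first gridline: x 0.6120, y 0.9200 (then +1.1547 / +2.0000)
    (2,1) via x @ 0.6120
    (2,0) via y @ 0.9200  # hit
  → r_2 = 0.9200
beam 3: φ=-45°, α=15°
  direction (0.9659, 0.2588); cell (1,1); t to first gridline: x 0.5487, y 2.0864 (then +1.0353 / +3.8637)
    (2,1) via x @ 0.5487
    (3,1) via x @ 1.5840
    (3,2) via y @ 2.0864
    (4,2) via x @ 2.6192
    (5,2) via x @ 3.6545
    (6,2) via x @ 4.6898
    (7,2) via x @ 5.7251
    (7,3) via y @ 5.9501
    (8,3) via x @ 6.7604
    (9,3) via x @ 7.7956  # hit
  → r_3 = 7.7956
beam 4: φ=0°, α=60°
  direction (0.5000, 0.8660); cell (1,1); t to first gridline: x 1.0600, y 0.6235 (then +2.0000 / +1.1547)
    (1,2) via y @ 0.6235
    (2,2) via x @ 1.0600
    (2,3) via y @ 1.7782
    (2,4) via y @ 2.9329
    (3,4) via x @ 3.0600
    (3,5) via y @ 4.0876  # hit
  → r_4 = 4.0876
beam 5: φ=45°, α=105°
  direction (-0.2588, 0.9659); cell (1,1); t to first gridline: x 1.8159, y 0.5590 (then +3.8637 / +1.0353)
    (1,2) via y @ 0.5590
    (1,3) via y @ 1.5943
    (0,3) via x @ 1.8159  # hit
  → r_5 = 1.8159
beam 6: φ=90°, α=150°
  direction (-0.8660, 0.5000); cell (1,1); t to first gridline: x 0.5427, y 1.0800 (then +1.1547 / +2.0000)
    (0,1) via x @ 0.5427  # hit
  → r_6 = 0.5427
beam 7: φ=135°, α=195°
  direction (-0.9659, -0.2588); cell (1,1); t to first gridline: x 0.4866, y 1.7773 (then +1.0353 / +3.8637)
    (0,1) via x @ 0.4866  # hit
  → r_7 = 0.4866

ranges = [0.4762, 0.9200, 7.7956, 4.0876, 1.8159, 0.5427, 0.4866]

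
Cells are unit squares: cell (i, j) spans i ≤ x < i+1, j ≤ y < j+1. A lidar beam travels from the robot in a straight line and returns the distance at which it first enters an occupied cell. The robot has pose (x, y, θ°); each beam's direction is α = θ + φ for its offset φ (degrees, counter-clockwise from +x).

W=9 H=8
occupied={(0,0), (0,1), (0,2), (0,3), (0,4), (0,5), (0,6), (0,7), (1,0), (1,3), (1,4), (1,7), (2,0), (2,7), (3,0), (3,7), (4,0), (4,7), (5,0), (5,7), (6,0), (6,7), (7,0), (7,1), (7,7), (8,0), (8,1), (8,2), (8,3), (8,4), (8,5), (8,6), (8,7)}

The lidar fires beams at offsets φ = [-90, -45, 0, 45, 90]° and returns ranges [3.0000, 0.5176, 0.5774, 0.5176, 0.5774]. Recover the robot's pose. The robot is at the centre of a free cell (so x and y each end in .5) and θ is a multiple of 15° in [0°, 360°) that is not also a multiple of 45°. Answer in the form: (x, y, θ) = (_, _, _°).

The pose lattice has 39·16 = 624 candidates. Test each by forward raycasting.
  (6.5, 2.5, 150°): beam 2 = 4.6587 ≠ 0.5176 ✗
  (6.5, 1.5, 120°): beam 1 = 0.5774 ≠ 3.0000 ✗
  (6.5, 5.5, 105°): beam 1 = 1.5529 ≠ 3.0000 ✗
  …
  (7.5, 2.5, 300°): r_1=3.0000, r_2=0.5176, r_3=0.5774, r_4=0.5176, r_5=0.5774 — all match ✓
No second candidate reproduces the full scan.

(x, y, θ) = (7.5, 2.5, 300°)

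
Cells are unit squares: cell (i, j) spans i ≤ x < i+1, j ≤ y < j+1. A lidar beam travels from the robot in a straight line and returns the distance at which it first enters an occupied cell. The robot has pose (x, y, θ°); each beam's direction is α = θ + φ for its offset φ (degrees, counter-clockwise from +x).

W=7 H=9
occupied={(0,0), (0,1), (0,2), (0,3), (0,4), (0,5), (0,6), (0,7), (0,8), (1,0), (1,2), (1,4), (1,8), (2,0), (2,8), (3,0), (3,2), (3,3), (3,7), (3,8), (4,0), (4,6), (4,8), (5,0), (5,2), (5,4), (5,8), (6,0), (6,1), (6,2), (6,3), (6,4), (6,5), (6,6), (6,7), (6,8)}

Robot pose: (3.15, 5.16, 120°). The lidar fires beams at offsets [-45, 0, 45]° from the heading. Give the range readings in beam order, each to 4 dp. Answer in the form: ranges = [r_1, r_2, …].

beam 1: φ=-45°, α=75°
  dir = (cos 75°, sin 75°) = (0.2588, 0.9659); from cell (3,5)
  next x-line at t=3.2841, next y-line at t=0.8696; Δt_x=3.8637, Δt_y=1.0353
    y: enter (3,6) at t=0.8696
    y: enter (3,7) at t=1.9049 ← occupied
  → r_1 = 1.9049
beam 2: φ=0°, α=120°
  dir = (cos 120°, sin 120°) = (-0.5000, 0.8660); from cell (3,5)
  next x-line at t=0.3000, next y-line at t=0.9699; Δt_x=2.0000, Δt_y=1.1547
    x: enter (2,5) at t=0.3000
    y: enter (2,6) at t=0.9699
    y: enter (2,7) at t=2.1246
    x: enter (1,7) at t=2.3000
    y: enter (1,8) at t=3.2793 ← occupied
  → r_2 = 3.2793
beam 3: φ=45°, α=165°
  dir = (cos 165°, sin 165°) = (-0.9659, 0.2588); from cell (3,5)
  next x-line at t=0.1553, next y-line at t=3.2455; Δt_x=1.0353, Δt_y=3.8637
    x: enter (2,5) at t=0.1553
    x: enter (1,5) at t=1.1906
    x: enter (0,5) at t=2.2258 ← occupied
  → r_3 = 2.2258

ranges = [1.9049, 3.2793, 2.2258]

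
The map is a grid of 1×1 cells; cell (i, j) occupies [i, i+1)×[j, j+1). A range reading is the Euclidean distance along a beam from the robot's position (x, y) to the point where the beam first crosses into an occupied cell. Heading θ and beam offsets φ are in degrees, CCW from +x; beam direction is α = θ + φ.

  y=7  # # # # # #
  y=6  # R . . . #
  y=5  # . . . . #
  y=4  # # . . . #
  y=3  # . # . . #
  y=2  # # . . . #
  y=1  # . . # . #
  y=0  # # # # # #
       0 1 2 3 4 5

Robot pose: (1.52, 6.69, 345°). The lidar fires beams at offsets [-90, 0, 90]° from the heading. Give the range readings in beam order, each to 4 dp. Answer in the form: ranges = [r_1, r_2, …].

beam 1: φ=-90°, α=255°
  cosα=-0.2588 sinα=-0.9659 | (1,6) | tMaxX 2.0091 tMaxY 0.7143 | tΔX 3.8637 tΔY 1.0353
    t=0.7143 [y] (1,5)
    t=1.7496 [y] (1,4) — stop
  → r_1 = 1.7496
beam 2: φ=0°, α=345°
  cosα=0.9659 sinα=-0.2588 | (1,6) | tMaxX 0.4969 tMaxY 2.6660 | tΔX 1.0353 tΔY 3.8637
    t=0.4969 [x] (2,6)
    t=1.5322 [x] (3,6)
    t=2.5675 [x] (4,6)
    t=2.6660 [y] (4,5)
    t=3.6028 [x] (5,5) — stop
  → r_2 = 3.6028
beam 3: φ=90°, α=75°
  cosα=0.2588 sinα=0.9659 | (1,6) | tMaxX 1.8546 tMaxY 0.3209 | tΔX 3.8637 tΔY 1.0353
    t=0.3209 [y] (1,7) — stop
  → r_3 = 0.3209

ranges = [1.7496, 3.6028, 0.3209]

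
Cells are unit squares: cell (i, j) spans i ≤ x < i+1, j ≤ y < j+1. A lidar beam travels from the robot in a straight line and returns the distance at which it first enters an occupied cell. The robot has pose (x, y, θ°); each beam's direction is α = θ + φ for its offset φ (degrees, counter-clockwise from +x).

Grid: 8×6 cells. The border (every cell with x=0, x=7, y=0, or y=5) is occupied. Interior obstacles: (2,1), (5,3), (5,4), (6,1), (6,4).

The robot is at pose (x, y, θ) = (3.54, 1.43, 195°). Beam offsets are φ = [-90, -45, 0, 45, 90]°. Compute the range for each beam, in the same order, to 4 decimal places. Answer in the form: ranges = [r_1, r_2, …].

beam 1: φ=-90°, α=105°
  direction (-0.2588, 0.9659); cell (3,1); t to first gridline: x 2.0864, y 0.5901 (then +3.8637 / +1.0353)
    (3,2) via y @ 0.5901
    (3,3) via y @ 1.6254
    (2,3) via x @ 2.0864
    (2,4) via y @ 2.6607
    (2,5) via y @ 3.6959  # hit
  → r_1 = 3.6959
beam 2: φ=-45°, α=150°
  direction (-0.8660, 0.5000); cell (3,1); t to first gridline: x 0.6235, y 1.1400 (then +1.1547 / +2.0000)
    (2,1) via x @ 0.6235  # hit
  → r_2 = 0.6235
beam 3: φ=0°, α=195°
  direction (-0.9659, -0.2588); cell (3,1); t to first gridline: x 0.5590, y 1.6614 (then +1.0353 / +3.8637)
    (2,1) via x @ 0.5590  # hit
  → r_3 = 0.5590
beam 4: φ=45°, α=240°
  direction (-0.5000, -0.8660); cell (3,1); t to first gridline: x 1.0800, y 0.4965 (then +2.0000 / +1.1547)
    (3,0) via y @ 0.4965  # hit
  → r_4 = 0.4965
beam 5: φ=90°, α=285°
  direction (0.2588, -0.9659); cell (3,1); t to first gridline: x 1.7773, y 0.4452 (then +3.8637 / +1.0353)
    (3,0) via y @ 0.4452  # hit
  → r_5 = 0.4452

ranges = [3.6959, 0.6235, 0.5590, 0.4965, 0.4452]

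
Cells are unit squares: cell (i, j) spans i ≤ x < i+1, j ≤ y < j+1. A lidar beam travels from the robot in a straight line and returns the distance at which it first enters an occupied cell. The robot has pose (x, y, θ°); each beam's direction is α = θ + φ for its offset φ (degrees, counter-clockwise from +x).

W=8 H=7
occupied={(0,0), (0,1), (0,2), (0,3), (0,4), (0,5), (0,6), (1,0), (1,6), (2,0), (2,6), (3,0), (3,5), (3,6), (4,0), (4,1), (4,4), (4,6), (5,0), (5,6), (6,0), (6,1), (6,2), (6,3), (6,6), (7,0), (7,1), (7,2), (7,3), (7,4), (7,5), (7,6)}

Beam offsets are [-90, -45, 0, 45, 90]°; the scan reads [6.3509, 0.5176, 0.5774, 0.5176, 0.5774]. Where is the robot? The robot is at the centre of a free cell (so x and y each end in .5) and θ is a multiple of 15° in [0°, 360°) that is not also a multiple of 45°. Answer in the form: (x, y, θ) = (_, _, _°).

Candidates: 24 free-cell centres × 16 headings = 384 poses. Raycast each; keep the one whose scan matches to 4 dp.
  (3.5, 3.5, 120°): beam 1 = 1.0000 ≠ 6.3509 ✗
  (5.5, 1.5, 300°): beam 1 = 0.5774 ≠ 6.3509 ✗
  (3.5, 1.5, 210°): beam 1 = 5.0000 ≠ 6.3509 ✗
  …
  (6.5, 4.5, 300°): r_1=6.3509, r_2=0.5176, r_3=0.5774, r_4=0.5176, r_5=0.5774 — all match ✓
No second candidate reproduces the full scan.

(x, y, θ) = (6.5, 4.5, 300°)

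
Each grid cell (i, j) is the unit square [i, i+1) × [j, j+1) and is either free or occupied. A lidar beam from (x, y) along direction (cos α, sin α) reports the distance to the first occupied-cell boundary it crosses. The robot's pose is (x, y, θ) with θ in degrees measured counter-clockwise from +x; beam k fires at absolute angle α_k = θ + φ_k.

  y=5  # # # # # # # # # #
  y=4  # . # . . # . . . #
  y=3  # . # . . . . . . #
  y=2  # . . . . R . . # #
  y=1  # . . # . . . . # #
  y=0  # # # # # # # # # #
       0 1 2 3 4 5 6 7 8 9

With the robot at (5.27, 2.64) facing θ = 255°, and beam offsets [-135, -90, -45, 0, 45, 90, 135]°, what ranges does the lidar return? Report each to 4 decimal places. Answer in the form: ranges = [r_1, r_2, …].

beam 1: φ=-135°, α=120°
  cosα=-0.5000 sinα=0.8660 | (5,2) | tMaxX 0.5400 tMaxY 0.4157 | tΔX 2.0000 tΔY 1.1547
    t=0.4157 [y] (5,3)
    t=0.5400 [x] (4,3)
    t=1.5704 [y] (4,4)
    t=2.5400 [x] (3,4)
    t=2.7251 [y] (3,5) — stop
  → r_1 = 2.7251
beam 2: φ=-90°, α=165°
  cosα=-0.9659 sinα=0.2588 | (5,2) | tMaxX 0.2795 tMaxY 1.3909 | tΔX 1.0353 tΔY 3.8637
    t=0.2795 [x] (4,2)
    t=1.3148 [x] (3,2)
    t=1.3909 [y] (3,3)
    t=2.3501 [x] (2,3) — stop
  → r_2 = 2.3501
beam 3: φ=-45°, α=210°
  cosα=-0.8660 sinα=-0.5000 | (5,2) | tMaxX 0.3118 tMaxY 1.2800 | tΔX 1.1547 tΔY 2.0000
    t=0.3118 [x] (4,2)
    t=1.2800 [y] (4,1)
    t=1.4665 [x] (3,1) — stop
  → r_3 = 1.4665
beam 4: φ=0°, α=255°
  cosα=-0.2588 sinα=-0.9659 | (5,2) | tMaxX 1.0432 tMaxY 0.6626 | tΔX 3.8637 tΔY 1.0353
    t=0.6626 [y] (5,1)
    t=1.0432 [x] (4,1)
    t=1.6979 [y] (4,0) — stop
  → r_4 = 1.6979
beam 5: φ=45°, α=300°
  cosα=0.5000 sinα=-0.8660 | (5,2) | tMaxX 1.4600 tMaxY 0.7390 | tΔX 2.0000 tΔY 1.1547
    t=0.7390 [y] (5,1)
    t=1.4600 [x] (6,1)
    t=1.8937 [y] (6,0) — stop
  → r_5 = 1.8937
beam 6: φ=90°, α=345°
  cosα=0.9659 sinα=-0.2588 | (5,2) | tMaxX 0.7558 tMaxY 2.4728 | tΔX 1.0353 tΔY 3.8637
    t=0.7558 [x] (6,2)
    t=1.7910 [x] (7,2)
    t=2.4728 [y] (7,1)
    t=2.8263 [x] (8,1) — stop
  → r_6 = 2.8263
beam 7: φ=135°, α=30°
  cosα=0.8660 sinα=0.5000 | (5,2) | tMaxX 0.8429 tMaxY 0.7200 | tΔX 1.1547 tΔY 2.0000
    t=0.7200 [y] (5,3)
    t=0.8429 [x] (6,3)
    t=1.9976 [x] (7,3)
    t=2.7200 [y] (7,4)
    t=3.1523 [x] (8,4)
    t=4.3070 [x] (9,4) — stop
  → r_7 = 4.3070

ranges = [2.7251, 2.3501, 1.4665, 1.6979, 1.8937, 2.8263, 4.3070]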